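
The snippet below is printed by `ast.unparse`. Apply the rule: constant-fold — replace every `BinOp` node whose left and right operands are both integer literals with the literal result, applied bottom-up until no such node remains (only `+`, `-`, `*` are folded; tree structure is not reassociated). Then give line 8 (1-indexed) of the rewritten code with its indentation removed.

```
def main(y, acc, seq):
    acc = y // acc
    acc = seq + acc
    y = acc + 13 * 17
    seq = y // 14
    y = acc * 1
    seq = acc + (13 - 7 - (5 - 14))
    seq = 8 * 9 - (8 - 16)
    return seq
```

Transformed code:
def main(y, acc, seq):
    acc = y // acc
    acc = seq + acc
    y = acc + 221
    seq = y // 14
    y = acc * 1
    seq = acc + 15
    seq = 80
    return seq

seq = 80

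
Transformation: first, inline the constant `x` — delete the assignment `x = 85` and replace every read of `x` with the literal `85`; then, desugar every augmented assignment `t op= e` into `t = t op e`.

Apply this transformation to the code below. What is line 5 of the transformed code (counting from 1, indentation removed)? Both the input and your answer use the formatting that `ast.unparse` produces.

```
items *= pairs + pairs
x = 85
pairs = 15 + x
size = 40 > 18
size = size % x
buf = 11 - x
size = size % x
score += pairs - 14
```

buf = 11 - 85

Transformed code:
items = items * (pairs + pairs)
pairs = 15 + 85
size = 40 > 18
size = size % 85
buf = 11 - 85
size = size % 85
score = score + (pairs - 14)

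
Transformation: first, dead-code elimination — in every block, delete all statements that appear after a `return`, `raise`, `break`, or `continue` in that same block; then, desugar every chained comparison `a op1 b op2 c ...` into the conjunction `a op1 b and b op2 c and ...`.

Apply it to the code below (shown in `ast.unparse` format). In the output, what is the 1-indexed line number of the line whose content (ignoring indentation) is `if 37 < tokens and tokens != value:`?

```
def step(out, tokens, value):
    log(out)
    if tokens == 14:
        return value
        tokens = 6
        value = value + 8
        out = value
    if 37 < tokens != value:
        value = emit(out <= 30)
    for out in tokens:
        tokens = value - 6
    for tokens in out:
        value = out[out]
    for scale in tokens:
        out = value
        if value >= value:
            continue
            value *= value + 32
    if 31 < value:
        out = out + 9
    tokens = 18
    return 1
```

5

Transformed code:
def step(out, tokens, value):
    log(out)
    if tokens == 14:
        return value
    if 37 < tokens and tokens != value:
        value = emit(out <= 30)
    for out in tokens:
        tokens = value - 6
    for tokens in out:
        value = out[out]
    for scale in tokens:
        out = value
        if value >= value:
            continue
    if 31 < value:
        out = out + 9
    tokens = 18
    return 1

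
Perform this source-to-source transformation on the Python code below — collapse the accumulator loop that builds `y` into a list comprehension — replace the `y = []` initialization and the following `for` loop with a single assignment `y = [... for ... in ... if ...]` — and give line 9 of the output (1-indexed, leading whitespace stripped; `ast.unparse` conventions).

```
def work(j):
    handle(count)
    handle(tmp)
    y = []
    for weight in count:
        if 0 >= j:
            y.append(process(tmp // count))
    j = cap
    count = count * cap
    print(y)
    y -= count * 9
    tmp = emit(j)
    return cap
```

Transformed code:
def work(j):
    handle(count)
    handle(tmp)
    y = [process(tmp // count) for weight in count if 0 >= j]
    j = cap
    count = count * cap
    print(y)
    y -= count * 9
    tmp = emit(j)
    return cap

tmp = emit(j)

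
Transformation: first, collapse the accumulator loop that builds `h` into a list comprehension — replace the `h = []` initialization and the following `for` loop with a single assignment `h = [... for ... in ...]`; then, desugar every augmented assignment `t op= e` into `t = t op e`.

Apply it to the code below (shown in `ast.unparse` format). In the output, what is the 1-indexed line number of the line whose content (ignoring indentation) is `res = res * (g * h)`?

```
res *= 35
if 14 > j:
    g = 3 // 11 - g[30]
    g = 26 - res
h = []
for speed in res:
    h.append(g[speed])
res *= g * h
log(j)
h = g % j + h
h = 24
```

Transformed code:
res = res * 35
if 14 > j:
    g = 3 // 11 - g[30]
    g = 26 - res
h = [g[speed] for speed in res]
res = res * (g * h)
log(j)
h = g % j + h
h = 24

6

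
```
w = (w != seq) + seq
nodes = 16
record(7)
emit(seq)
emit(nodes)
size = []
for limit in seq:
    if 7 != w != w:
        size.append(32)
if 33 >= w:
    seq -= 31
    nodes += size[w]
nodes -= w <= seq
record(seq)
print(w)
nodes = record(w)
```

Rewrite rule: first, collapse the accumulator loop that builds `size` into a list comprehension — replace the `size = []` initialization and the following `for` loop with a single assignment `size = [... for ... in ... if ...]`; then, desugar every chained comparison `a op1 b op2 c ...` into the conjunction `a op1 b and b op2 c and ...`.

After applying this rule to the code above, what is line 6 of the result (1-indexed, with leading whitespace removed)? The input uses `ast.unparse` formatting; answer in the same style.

Transformed code:
w = (w != seq) + seq
nodes = 16
record(7)
emit(seq)
emit(nodes)
size = [32 for limit in seq if 7 != w and w != w]
if 33 >= w:
    seq -= 31
    nodes += size[w]
nodes -= w <= seq
record(seq)
print(w)
nodes = record(w)

size = [32 for limit in seq if 7 != w and w != w]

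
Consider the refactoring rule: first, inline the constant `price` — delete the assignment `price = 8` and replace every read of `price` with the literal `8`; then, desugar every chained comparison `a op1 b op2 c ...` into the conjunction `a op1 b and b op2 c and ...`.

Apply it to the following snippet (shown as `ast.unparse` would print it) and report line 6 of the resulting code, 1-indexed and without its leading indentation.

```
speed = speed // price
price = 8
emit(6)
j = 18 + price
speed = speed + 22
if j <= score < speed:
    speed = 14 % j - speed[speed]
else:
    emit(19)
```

speed = 14 % j - speed[speed]

Transformed code:
speed = speed // 8
emit(6)
j = 18 + 8
speed = speed + 22
if j <= score and score < speed:
    speed = 14 % j - speed[speed]
else:
    emit(19)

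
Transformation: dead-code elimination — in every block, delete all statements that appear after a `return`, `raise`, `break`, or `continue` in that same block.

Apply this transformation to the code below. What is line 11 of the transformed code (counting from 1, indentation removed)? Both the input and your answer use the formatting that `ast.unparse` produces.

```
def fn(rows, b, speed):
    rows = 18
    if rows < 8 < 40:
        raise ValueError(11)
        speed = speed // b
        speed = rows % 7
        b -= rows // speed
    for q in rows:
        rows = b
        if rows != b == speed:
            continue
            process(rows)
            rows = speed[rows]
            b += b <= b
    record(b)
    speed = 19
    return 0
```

return 0

Transformed code:
def fn(rows, b, speed):
    rows = 18
    if rows < 8 < 40:
        raise ValueError(11)
    for q in rows:
        rows = b
        if rows != b == speed:
            continue
    record(b)
    speed = 19
    return 0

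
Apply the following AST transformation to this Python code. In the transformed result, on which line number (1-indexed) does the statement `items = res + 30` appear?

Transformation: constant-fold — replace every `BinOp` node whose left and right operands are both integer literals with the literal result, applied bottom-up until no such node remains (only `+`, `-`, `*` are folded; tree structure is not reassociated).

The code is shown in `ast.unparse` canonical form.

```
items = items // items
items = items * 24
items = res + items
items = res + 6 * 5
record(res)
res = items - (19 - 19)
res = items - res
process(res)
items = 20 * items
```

Transformed code:
items = items // items
items = items * 24
items = res + items
items = res + 30
record(res)
res = items - 0
res = items - res
process(res)
items = 20 * items

4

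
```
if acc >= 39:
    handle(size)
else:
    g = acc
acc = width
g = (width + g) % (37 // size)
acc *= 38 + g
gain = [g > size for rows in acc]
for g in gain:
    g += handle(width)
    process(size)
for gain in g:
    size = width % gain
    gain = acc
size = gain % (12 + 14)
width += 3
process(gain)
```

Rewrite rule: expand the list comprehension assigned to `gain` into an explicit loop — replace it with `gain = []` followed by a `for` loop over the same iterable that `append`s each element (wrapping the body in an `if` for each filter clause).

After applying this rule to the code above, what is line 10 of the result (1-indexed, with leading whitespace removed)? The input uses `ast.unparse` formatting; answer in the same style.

Transformed code:
if acc >= 39:
    handle(size)
else:
    g = acc
acc = width
g = (width + g) % (37 // size)
acc *= 38 + g
gain = []
for rows in acc:
    gain.append(g > size)
for g in gain:
    g += handle(width)
    process(size)
for gain in g:
    size = width % gain
    gain = acc
size = gain % (12 + 14)
width += 3
process(gain)

gain.append(g > size)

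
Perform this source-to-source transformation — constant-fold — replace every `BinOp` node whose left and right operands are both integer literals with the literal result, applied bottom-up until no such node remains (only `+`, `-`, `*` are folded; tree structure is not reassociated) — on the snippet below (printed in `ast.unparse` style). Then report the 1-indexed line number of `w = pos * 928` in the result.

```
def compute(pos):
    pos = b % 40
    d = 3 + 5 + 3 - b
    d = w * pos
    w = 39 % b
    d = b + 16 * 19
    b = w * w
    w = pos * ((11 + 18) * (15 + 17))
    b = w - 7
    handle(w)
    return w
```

8

Transformed code:
def compute(pos):
    pos = b % 40
    d = 11 - b
    d = w * pos
    w = 39 % b
    d = b + 304
    b = w * w
    w = pos * 928
    b = w - 7
    handle(w)
    return w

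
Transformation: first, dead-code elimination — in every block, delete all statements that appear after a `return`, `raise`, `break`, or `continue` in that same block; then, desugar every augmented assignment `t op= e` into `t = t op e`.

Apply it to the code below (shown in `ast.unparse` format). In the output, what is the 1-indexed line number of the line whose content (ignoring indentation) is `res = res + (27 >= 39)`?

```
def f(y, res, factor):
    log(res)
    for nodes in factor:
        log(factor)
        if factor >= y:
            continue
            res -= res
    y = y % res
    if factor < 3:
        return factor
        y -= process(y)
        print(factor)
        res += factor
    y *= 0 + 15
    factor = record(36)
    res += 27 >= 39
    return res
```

12

Transformed code:
def f(y, res, factor):
    log(res)
    for nodes in factor:
        log(factor)
        if factor >= y:
            continue
    y = y % res
    if factor < 3:
        return factor
    y = y * (0 + 15)
    factor = record(36)
    res = res + (27 >= 39)
    return res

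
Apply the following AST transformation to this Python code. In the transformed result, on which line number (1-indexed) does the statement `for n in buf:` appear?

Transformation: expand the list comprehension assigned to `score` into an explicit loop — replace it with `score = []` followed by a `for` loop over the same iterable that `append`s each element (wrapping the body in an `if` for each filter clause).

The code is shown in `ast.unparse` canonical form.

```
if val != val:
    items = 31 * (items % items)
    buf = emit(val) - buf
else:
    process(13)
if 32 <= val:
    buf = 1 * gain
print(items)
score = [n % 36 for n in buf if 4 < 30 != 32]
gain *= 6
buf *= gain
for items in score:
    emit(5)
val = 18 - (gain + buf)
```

10

Transformed code:
if val != val:
    items = 31 * (items % items)
    buf = emit(val) - buf
else:
    process(13)
if 32 <= val:
    buf = 1 * gain
print(items)
score = []
for n in buf:
    if 4 < 30 != 32:
        score.append(n % 36)
gain *= 6
buf *= gain
for items in score:
    emit(5)
val = 18 - (gain + buf)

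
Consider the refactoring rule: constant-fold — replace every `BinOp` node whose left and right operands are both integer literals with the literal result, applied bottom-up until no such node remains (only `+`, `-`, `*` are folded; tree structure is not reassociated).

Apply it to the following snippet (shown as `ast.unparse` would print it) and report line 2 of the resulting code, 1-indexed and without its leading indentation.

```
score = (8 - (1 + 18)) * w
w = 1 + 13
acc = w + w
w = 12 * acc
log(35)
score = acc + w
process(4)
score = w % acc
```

w = 14

Transformed code:
score = -11 * w
w = 14
acc = w + w
w = 12 * acc
log(35)
score = acc + w
process(4)
score = w % acc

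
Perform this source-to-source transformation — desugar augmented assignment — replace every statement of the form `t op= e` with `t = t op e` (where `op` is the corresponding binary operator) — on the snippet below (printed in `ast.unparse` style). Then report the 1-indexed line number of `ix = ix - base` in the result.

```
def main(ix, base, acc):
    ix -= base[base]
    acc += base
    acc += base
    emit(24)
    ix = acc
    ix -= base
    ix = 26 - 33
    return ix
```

7

Transformed code:
def main(ix, base, acc):
    ix = ix - base[base]
    acc = acc + base
    acc = acc + base
    emit(24)
    ix = acc
    ix = ix - base
    ix = 26 - 33
    return ix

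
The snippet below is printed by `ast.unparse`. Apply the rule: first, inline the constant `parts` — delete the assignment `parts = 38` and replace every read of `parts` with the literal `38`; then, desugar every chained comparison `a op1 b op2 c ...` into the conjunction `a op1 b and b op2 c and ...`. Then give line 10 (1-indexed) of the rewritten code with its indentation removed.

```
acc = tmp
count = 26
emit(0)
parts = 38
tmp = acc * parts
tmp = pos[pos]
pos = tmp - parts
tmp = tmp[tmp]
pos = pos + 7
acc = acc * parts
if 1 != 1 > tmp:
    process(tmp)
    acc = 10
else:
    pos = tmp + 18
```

Transformed code:
acc = tmp
count = 26
emit(0)
tmp = acc * 38
tmp = pos[pos]
pos = tmp - 38
tmp = tmp[tmp]
pos = pos + 7
acc = acc * 38
if 1 != 1 and 1 > tmp:
    process(tmp)
    acc = 10
else:
    pos = tmp + 18

if 1 != 1 and 1 > tmp:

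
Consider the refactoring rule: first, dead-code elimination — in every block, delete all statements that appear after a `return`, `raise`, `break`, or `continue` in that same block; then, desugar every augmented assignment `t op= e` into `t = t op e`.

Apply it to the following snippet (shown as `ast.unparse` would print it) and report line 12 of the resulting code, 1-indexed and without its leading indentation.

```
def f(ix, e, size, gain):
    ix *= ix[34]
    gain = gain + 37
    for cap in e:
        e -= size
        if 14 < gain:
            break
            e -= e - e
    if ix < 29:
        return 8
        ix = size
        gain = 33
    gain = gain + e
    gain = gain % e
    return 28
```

return 28

Transformed code:
def f(ix, e, size, gain):
    ix = ix * ix[34]
    gain = gain + 37
    for cap in e:
        e = e - size
        if 14 < gain:
            break
    if ix < 29:
        return 8
    gain = gain + e
    gain = gain % e
    return 28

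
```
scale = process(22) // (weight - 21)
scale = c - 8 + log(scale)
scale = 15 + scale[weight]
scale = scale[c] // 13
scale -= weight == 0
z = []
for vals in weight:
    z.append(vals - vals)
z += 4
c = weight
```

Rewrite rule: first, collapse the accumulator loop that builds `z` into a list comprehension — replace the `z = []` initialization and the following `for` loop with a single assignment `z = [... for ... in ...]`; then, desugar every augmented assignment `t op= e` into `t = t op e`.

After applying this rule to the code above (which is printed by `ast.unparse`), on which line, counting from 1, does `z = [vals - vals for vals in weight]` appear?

Transformed code:
scale = process(22) // (weight - 21)
scale = c - 8 + log(scale)
scale = 15 + scale[weight]
scale = scale[c] // 13
scale = scale - (weight == 0)
z = [vals - vals for vals in weight]
z = z + 4
c = weight

6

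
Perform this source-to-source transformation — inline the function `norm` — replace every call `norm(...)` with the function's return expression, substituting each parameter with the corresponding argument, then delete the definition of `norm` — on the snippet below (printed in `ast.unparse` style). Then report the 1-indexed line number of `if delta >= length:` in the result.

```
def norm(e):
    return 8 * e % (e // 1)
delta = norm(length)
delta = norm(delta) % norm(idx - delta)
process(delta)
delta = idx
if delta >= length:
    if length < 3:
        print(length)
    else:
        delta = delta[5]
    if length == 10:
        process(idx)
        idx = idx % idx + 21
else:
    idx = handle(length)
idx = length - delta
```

Transformed code:
delta = 8 * length % (length // 1)
delta = 8 * delta % (delta // 1) % (8 * (idx - delta) % ((idx - delta) // 1))
process(delta)
delta = idx
if delta >= length:
    if length < 3:
        print(length)
    else:
        delta = delta[5]
    if length == 10:
        process(idx)
        idx = idx % idx + 21
else:
    idx = handle(length)
idx = length - delta

5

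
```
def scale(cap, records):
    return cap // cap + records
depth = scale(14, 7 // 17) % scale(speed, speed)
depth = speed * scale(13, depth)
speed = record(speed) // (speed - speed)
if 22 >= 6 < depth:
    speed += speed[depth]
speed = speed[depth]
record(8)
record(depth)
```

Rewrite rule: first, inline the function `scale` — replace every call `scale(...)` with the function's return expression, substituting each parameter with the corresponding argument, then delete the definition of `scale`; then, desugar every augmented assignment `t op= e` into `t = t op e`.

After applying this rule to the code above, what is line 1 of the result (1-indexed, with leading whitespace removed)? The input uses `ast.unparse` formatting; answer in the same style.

depth = (14 // 14 + 7 // 17) % (speed // speed + speed)

Transformed code:
depth = (14 // 14 + 7 // 17) % (speed // speed + speed)
depth = speed * (13 // 13 + depth)
speed = record(speed) // (speed - speed)
if 22 >= 6 < depth:
    speed = speed + speed[depth]
speed = speed[depth]
record(8)
record(depth)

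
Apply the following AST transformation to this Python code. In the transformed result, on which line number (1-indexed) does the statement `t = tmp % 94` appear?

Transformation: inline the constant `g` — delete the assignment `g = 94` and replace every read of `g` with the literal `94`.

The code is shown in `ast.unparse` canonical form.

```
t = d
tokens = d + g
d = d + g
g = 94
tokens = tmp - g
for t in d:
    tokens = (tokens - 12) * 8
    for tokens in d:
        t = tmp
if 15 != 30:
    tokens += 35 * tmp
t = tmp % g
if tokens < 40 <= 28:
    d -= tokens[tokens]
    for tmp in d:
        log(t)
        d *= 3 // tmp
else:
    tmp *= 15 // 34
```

Transformed code:
t = d
tokens = d + 94
d = d + 94
tokens = tmp - 94
for t in d:
    tokens = (tokens - 12) * 8
    for tokens in d:
        t = tmp
if 15 != 30:
    tokens += 35 * tmp
t = tmp % 94
if tokens < 40 <= 28:
    d -= tokens[tokens]
    for tmp in d:
        log(t)
        d *= 3 // tmp
else:
    tmp *= 15 // 34

11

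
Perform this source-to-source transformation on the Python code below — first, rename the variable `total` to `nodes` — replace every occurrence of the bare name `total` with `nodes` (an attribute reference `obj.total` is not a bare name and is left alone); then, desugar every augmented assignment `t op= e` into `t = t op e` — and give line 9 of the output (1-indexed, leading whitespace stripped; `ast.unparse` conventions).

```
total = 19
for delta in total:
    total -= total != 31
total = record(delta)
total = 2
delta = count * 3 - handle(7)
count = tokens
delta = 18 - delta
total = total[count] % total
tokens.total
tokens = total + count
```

Transformed code:
nodes = 19
for delta in nodes:
    nodes = nodes - (nodes != 31)
nodes = record(delta)
nodes = 2
delta = count * 3 - handle(7)
count = tokens
delta = 18 - delta
nodes = nodes[count] % nodes
tokens.total
tokens = nodes + count

nodes = nodes[count] % nodes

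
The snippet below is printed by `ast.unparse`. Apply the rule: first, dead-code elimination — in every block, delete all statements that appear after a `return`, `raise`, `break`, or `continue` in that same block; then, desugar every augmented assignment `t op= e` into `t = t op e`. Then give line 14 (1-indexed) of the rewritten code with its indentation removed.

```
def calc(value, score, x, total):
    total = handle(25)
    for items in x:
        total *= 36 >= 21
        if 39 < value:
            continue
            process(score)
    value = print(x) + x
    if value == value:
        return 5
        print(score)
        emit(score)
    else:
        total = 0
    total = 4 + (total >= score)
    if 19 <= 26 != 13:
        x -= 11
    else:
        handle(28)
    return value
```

x = x - 11

Transformed code:
def calc(value, score, x, total):
    total = handle(25)
    for items in x:
        total = total * (36 >= 21)
        if 39 < value:
            continue
    value = print(x) + x
    if value == value:
        return 5
    else:
        total = 0
    total = 4 + (total >= score)
    if 19 <= 26 != 13:
        x = x - 11
    else:
        handle(28)
    return value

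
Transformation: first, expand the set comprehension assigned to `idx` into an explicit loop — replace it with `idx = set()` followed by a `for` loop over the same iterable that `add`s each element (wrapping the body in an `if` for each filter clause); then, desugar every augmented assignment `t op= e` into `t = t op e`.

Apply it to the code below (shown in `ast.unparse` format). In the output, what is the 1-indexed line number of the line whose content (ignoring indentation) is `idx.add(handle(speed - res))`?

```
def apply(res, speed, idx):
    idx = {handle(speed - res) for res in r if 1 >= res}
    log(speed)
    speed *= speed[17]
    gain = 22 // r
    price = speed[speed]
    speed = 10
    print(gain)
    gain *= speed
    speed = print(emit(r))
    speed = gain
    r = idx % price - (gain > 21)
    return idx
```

Transformed code:
def apply(res, speed, idx):
    idx = set()
    for res in r:
        if 1 >= res:
            idx.add(handle(speed - res))
    log(speed)
    speed = speed * speed[17]
    gain = 22 // r
    price = speed[speed]
    speed = 10
    print(gain)
    gain = gain * speed
    speed = print(emit(r))
    speed = gain
    r = idx % price - (gain > 21)
    return idx

5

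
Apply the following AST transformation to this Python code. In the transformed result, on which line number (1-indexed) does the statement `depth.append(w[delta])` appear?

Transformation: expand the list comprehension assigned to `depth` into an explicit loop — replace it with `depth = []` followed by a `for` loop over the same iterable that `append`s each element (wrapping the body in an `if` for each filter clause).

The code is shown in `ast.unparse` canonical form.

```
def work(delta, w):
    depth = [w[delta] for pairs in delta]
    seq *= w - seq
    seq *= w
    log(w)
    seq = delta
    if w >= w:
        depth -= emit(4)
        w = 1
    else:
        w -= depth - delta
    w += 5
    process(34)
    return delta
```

4

Transformed code:
def work(delta, w):
    depth = []
    for pairs in delta:
        depth.append(w[delta])
    seq *= w - seq
    seq *= w
    log(w)
    seq = delta
    if w >= w:
        depth -= emit(4)
        w = 1
    else:
        w -= depth - delta
    w += 5
    process(34)
    return delta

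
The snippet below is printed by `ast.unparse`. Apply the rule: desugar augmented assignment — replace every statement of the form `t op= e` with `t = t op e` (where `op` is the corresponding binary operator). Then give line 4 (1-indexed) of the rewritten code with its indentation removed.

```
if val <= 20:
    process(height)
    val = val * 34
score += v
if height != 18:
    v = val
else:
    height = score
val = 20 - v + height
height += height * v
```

score = score + v

Transformed code:
if val <= 20:
    process(height)
    val = val * 34
score = score + v
if height != 18:
    v = val
else:
    height = score
val = 20 - v + height
height = height + height * v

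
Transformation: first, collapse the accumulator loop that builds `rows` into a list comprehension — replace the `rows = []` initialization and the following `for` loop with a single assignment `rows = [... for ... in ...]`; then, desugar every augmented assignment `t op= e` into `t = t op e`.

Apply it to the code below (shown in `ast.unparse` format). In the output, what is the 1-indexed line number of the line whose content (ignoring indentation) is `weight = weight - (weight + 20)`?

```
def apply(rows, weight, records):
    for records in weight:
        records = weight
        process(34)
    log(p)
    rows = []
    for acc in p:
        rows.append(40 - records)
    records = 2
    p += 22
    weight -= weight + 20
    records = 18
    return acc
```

9

Transformed code:
def apply(rows, weight, records):
    for records in weight:
        records = weight
        process(34)
    log(p)
    rows = [40 - records for acc in p]
    records = 2
    p = p + 22
    weight = weight - (weight + 20)
    records = 18
    return acc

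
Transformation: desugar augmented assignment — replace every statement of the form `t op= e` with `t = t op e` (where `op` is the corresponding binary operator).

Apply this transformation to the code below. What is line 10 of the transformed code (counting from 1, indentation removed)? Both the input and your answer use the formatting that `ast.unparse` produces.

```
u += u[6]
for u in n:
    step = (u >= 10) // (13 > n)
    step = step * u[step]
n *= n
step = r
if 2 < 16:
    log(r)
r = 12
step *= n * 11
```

Transformed code:
u = u + u[6]
for u in n:
    step = (u >= 10) // (13 > n)
    step = step * u[step]
n = n * n
step = r
if 2 < 16:
    log(r)
r = 12
step = step * (n * 11)

step = step * (n * 11)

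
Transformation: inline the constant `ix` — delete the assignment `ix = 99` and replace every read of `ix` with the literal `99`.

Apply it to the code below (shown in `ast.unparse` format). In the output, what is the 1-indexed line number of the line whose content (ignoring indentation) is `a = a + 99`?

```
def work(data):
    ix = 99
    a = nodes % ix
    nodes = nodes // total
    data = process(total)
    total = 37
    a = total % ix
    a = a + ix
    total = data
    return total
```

7

Transformed code:
def work(data):
    a = nodes % 99
    nodes = nodes // total
    data = process(total)
    total = 37
    a = total % 99
    a = a + 99
    total = data
    return total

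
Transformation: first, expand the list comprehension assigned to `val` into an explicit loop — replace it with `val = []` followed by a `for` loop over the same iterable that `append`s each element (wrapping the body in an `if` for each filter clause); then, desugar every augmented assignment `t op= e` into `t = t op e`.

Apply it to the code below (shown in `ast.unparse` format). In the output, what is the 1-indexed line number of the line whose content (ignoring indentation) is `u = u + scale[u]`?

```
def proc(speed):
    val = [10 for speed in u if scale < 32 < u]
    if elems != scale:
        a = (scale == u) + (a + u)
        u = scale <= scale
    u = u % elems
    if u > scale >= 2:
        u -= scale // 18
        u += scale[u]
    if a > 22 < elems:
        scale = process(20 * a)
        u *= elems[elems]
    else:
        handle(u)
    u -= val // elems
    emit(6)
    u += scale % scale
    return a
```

Transformed code:
def proc(speed):
    val = []
    for speed in u:
        if scale < 32 < u:
            val.append(10)
    if elems != scale:
        a = (scale == u) + (a + u)
        u = scale <= scale
    u = u % elems
    if u > scale >= 2:
        u = u - scale // 18
        u = u + scale[u]
    if a > 22 < elems:
        scale = process(20 * a)
        u = u * elems[elems]
    else:
        handle(u)
    u = u - val // elems
    emit(6)
    u = u + scale % scale
    return a

12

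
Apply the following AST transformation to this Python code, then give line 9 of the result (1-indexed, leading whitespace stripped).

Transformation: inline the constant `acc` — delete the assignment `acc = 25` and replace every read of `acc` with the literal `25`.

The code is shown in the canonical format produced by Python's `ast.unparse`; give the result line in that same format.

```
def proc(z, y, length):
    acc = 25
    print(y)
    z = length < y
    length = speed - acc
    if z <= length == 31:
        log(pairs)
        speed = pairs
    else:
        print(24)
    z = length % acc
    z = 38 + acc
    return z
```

print(24)

Transformed code:
def proc(z, y, length):
    print(y)
    z = length < y
    length = speed - 25
    if z <= length == 31:
        log(pairs)
        speed = pairs
    else:
        print(24)
    z = length % 25
    z = 38 + 25
    return z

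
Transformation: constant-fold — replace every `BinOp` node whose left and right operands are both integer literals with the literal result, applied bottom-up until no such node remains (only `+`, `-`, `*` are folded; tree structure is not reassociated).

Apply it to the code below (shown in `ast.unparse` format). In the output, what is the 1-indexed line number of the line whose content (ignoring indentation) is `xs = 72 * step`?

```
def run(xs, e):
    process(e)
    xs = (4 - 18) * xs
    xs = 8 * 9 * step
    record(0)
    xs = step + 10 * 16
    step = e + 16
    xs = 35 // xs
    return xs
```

Transformed code:
def run(xs, e):
    process(e)
    xs = -14 * xs
    xs = 72 * step
    record(0)
    xs = step + 160
    step = e + 16
    xs = 35 // xs
    return xs

4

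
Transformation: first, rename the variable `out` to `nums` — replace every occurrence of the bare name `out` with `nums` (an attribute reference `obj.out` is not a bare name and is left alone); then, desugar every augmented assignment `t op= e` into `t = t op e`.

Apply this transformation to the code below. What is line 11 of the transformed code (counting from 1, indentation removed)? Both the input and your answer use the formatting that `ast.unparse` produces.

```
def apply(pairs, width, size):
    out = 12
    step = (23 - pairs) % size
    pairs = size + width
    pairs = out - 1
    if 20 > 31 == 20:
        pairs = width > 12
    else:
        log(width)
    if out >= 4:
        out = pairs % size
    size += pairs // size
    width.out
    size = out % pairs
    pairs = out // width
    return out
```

Transformed code:
def apply(pairs, width, size):
    nums = 12
    step = (23 - pairs) % size
    pairs = size + width
    pairs = nums - 1
    if 20 > 31 == 20:
        pairs = width > 12
    else:
        log(width)
    if nums >= 4:
        nums = pairs % size
    size = size + pairs // size
    width.out
    size = nums % pairs
    pairs = nums // width
    return nums

nums = pairs % size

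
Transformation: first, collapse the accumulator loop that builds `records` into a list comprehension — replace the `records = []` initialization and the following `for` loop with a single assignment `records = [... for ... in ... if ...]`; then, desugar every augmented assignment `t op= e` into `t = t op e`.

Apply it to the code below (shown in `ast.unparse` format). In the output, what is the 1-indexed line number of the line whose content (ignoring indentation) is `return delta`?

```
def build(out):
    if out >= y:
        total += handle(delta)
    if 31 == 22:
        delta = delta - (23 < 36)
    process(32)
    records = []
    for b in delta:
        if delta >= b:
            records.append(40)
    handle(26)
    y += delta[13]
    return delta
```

Transformed code:
def build(out):
    if out >= y:
        total = total + handle(delta)
    if 31 == 22:
        delta = delta - (23 < 36)
    process(32)
    records = [40 for b in delta if delta >= b]
    handle(26)
    y = y + delta[13]
    return delta

10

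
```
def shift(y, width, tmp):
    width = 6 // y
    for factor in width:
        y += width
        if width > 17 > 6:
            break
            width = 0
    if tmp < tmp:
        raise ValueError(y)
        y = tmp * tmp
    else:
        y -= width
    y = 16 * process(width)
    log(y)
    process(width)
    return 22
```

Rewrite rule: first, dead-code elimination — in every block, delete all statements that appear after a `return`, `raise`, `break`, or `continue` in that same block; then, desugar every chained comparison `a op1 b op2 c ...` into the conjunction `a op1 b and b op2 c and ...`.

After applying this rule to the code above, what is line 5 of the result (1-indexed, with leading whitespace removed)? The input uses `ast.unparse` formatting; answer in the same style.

Transformed code:
def shift(y, width, tmp):
    width = 6 // y
    for factor in width:
        y += width
        if width > 17 and 17 > 6:
            break
    if tmp < tmp:
        raise ValueError(y)
    else:
        y -= width
    y = 16 * process(width)
    log(y)
    process(width)
    return 22

if width > 17 and 17 > 6:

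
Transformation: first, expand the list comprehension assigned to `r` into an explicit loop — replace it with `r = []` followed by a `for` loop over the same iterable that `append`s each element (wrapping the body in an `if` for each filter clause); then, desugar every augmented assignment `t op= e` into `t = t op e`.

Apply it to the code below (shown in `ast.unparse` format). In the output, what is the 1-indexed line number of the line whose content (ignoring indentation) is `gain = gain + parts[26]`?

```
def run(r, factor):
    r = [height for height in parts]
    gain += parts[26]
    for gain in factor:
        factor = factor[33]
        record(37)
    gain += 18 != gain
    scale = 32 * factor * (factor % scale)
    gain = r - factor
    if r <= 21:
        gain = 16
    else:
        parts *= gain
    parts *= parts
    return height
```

Transformed code:
def run(r, factor):
    r = []
    for height in parts:
        r.append(height)
    gain = gain + parts[26]
    for gain in factor:
        factor = factor[33]
        record(37)
    gain = gain + (18 != gain)
    scale = 32 * factor * (factor % scale)
    gain = r - factor
    if r <= 21:
        gain = 16
    else:
        parts = parts * gain
    parts = parts * parts
    return height

5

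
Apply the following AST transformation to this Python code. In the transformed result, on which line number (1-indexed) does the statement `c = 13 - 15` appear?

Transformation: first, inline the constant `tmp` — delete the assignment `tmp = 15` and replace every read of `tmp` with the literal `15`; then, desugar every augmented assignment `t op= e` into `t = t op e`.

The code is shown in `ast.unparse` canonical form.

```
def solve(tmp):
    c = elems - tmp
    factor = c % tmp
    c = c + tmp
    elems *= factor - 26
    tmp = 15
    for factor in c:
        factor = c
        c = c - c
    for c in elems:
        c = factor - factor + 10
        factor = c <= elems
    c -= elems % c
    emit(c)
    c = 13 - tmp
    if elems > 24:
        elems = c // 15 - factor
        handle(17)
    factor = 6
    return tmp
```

14

Transformed code:
def solve(tmp):
    c = elems - 15
    factor = c % 15
    c = c + 15
    elems = elems * (factor - 26)
    for factor in c:
        factor = c
        c = c - c
    for c in elems:
        c = factor - factor + 10
        factor = c <= elems
    c = c - elems % c
    emit(c)
    c = 13 - 15
    if elems > 24:
        elems = c // 15 - factor
        handle(17)
    factor = 6
    return 15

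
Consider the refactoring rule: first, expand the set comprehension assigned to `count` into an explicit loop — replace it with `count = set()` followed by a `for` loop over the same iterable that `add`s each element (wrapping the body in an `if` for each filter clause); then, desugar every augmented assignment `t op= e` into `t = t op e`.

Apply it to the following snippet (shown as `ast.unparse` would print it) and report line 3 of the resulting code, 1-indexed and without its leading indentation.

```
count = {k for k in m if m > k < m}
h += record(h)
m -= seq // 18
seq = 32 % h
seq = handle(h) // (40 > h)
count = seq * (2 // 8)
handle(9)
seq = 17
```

Transformed code:
count = set()
for k in m:
    if m > k < m:
        count.add(k)
h = h + record(h)
m = m - seq // 18
seq = 32 % h
seq = handle(h) // (40 > h)
count = seq * (2 // 8)
handle(9)
seq = 17

if m > k < m:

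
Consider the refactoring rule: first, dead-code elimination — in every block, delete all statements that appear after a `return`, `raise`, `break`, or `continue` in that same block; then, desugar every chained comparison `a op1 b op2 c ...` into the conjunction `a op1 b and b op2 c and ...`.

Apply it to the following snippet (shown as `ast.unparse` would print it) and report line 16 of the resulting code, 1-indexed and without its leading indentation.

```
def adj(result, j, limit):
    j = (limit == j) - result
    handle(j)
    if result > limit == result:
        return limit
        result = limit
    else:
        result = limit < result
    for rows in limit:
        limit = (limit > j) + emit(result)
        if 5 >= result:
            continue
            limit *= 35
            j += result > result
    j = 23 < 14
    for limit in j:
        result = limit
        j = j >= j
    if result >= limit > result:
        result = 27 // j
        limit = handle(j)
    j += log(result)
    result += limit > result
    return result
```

if result >= limit and limit > result:

Transformed code:
def adj(result, j, limit):
    j = (limit == j) - result
    handle(j)
    if result > limit and limit == result:
        return limit
    else:
        result = limit < result
    for rows in limit:
        limit = (limit > j) + emit(result)
        if 5 >= result:
            continue
    j = 23 < 14
    for limit in j:
        result = limit
        j = j >= j
    if result >= limit and limit > result:
        result = 27 // j
        limit = handle(j)
    j += log(result)
    result += limit > result
    return result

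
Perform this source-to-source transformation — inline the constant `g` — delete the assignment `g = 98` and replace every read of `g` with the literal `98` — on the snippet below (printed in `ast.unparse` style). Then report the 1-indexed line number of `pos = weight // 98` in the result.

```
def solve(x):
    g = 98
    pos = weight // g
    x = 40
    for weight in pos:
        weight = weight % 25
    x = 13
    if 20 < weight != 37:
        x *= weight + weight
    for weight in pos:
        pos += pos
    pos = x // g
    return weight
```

Transformed code:
def solve(x):
    pos = weight // 98
    x = 40
    for weight in pos:
        weight = weight % 25
    x = 13
    if 20 < weight != 37:
        x *= weight + weight
    for weight in pos:
        pos += pos
    pos = x // 98
    return weight

2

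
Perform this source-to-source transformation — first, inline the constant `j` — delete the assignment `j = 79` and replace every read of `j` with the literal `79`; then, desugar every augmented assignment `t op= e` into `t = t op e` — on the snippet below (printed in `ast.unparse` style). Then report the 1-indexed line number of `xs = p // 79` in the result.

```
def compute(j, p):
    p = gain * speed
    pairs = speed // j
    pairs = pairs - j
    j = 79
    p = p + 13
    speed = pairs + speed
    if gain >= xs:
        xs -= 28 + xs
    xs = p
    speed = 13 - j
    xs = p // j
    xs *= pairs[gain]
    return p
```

Transformed code:
def compute(j, p):
    p = gain * speed
    pairs = speed // 79
    pairs = pairs - 79
    p = p + 13
    speed = pairs + speed
    if gain >= xs:
        xs = xs - (28 + xs)
    xs = p
    speed = 13 - 79
    xs = p // 79
    xs = xs * pairs[gain]
    return p

11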